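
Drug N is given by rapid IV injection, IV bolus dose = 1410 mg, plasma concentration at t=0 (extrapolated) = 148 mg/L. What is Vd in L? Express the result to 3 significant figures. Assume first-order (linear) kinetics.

9.53 L

Vd = Dose / C₀ = 1410 / 148 = 9.527 L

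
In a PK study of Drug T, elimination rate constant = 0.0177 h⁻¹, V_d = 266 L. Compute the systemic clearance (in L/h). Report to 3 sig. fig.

4.71 L/h

CL = k × Vd = 0.0177 × 266 = 4.708 L/h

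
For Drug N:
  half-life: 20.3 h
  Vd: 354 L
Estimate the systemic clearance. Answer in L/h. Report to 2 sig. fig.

k = ln2 / t½ = 0.693147 / 20.3 = 0.03415 h⁻¹
CL = k × Vd = 0.03415 × 354 = 12.09 L/h

12 L/h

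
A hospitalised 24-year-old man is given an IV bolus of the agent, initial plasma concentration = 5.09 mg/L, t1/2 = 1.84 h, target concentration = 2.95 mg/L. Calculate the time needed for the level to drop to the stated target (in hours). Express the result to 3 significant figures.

1.45 h

k = ln2 / t½ = 0.693147 / 1.84 = 0.3767 h⁻¹
t = ln(C₀ / C) / k = ln(5.090 / 2.95) / 0.3767
  = ln(1.725) / 0.3767 = 0.5452 / 0.3767 = 1.447 h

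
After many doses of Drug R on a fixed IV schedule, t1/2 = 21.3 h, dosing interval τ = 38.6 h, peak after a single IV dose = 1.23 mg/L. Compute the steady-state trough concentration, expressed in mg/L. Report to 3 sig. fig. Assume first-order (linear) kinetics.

k = ln2 / t½ = 0.693147 / 21.3 = 0.03254 h⁻¹
e^(−kτ) = e^(−0.03254 × 38.6) = 0.2848
Accumulation ratio R = 1 / (1 − e^(−kτ)) = 1 / (1 − 0.2848) = 1.398
Steady-state trough = C₀ × R × e^(−kτ) = 1.23 × 1.398 × 0.2848 = 0.4897 mg/L

0.490 mg/L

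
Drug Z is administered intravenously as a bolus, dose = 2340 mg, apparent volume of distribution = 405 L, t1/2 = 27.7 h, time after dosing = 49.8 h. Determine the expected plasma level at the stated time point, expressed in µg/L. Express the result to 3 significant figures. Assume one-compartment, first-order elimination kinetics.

C₀ = Dose / Vd = 2340 / 405 = 5.778 mg/L
k = ln2 / t½ = 0.693147 / 27.7 = 0.02502 h⁻¹
C = C₀ · e^(−k·t) = 5.778 × e^(−0.02502 × 49.8)
  = 5.778 × 0.2877 = 1.662 mg/L
Convert: 1.662 mg/L × 1000 = 1662 µg/L

1660 µg/L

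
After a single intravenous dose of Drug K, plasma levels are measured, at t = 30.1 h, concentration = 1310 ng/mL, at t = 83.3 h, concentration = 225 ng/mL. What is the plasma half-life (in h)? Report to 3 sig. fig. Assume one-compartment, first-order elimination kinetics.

k = ln(C₁/C₂) / (t₂ − t₁) = ln(1310/225) / (83.3 − 30.1)
  = 1.762 / 53.20 = 0.03312 h⁻¹
t½ = ln2 / k = 0.693147 / 0.03312 = 20.93 h

20.9 h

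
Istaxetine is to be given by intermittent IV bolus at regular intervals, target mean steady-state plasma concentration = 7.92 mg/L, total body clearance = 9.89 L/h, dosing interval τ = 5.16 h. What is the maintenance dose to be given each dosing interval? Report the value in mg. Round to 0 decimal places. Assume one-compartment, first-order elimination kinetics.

At steady state, Dose/τ = Css × CL.
Dose = Css × CL × τ = 7.92 × 9.890 × 5.16 = 404.2 mg

404 mg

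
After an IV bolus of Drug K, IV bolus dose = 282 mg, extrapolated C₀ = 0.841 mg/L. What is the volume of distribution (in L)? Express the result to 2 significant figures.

340 L

Vd = Dose / C₀ = 282.0 / 0.841 = 335.3 L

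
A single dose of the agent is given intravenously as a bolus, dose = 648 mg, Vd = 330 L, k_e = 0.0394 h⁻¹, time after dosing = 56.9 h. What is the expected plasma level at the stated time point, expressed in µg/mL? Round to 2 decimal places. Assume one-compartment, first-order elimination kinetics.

0.21 µg/mL

C₀ = Dose / Vd = 648.0 / 330 = 1.964 mg/L
C = C₀ · e^(−k·t) = 1.964 × e^(−0.03940 × 56.9)
  = 1.964 × 0.1063 = 0.2088 mg/L
(0.2088 mg/L = 0.2088 µg/mL)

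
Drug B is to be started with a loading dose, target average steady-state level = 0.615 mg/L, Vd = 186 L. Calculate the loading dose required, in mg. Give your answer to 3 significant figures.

114 mg

LD = Css × Vd = 0.615 × 186 = 114.4 mg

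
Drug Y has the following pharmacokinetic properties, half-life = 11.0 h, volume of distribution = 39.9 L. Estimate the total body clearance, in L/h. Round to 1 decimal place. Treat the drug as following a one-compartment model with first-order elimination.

2.5 L/h

k = ln2 / t½ = 0.693147 / 11.0 = 0.06301 h⁻¹
CL = k × Vd = 0.06301 × 39.9 = 2.514 L/h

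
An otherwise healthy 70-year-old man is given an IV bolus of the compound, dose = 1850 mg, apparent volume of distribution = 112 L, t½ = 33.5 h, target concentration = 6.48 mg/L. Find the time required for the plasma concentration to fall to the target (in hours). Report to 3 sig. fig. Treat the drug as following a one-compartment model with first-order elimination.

45.2 h

C₀ = Dose / Vd = 1850 / 112 = 16.52 mg/L
k = ln2 / t½ = 0.693147 / 33.5 = 0.02069 h⁻¹
t = ln(C₀ / C) / k = ln(16.52 / 6.48) / 0.02069
  = ln(2.549) / 0.02069 = 0.9357 / 0.02069 = 45.22 h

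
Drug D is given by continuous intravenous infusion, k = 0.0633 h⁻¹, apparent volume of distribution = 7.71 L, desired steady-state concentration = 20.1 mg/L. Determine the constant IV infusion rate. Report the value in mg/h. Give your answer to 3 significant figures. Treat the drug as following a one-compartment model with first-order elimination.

9.81 mg/h

CL = k × Vd = 0.06330 × 7.71 = 0.4880 L/h
At steady state, infusion rate R₀ = Css × CL = 20.1 × 0.4880 = 9.809 mg/h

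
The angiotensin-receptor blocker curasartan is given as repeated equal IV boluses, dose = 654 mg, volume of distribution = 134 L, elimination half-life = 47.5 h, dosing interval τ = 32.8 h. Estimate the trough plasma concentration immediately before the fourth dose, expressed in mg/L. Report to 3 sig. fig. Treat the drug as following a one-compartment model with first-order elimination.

C₀ per dose = Dose / Vd = 654 / 134 = 4.881 mg/L
k = ln2 / t½ = 0.693147 / 47.5 = 0.01459 h⁻¹
Fraction remaining after one interval: r = e^(−kτ) = e^(−0.01459 × 32.8) = 0.6197
Before dose 4, 3 doses have been given (aged 1τ, 2τ, 3τ).
C_trough = C₀ × (r + r² + … + r^3) = C₀ × r(1−r^3)/(1−r)
        = 4.881 × 0.6197 × (1 − 0.2380) / (1 − 0.6197) = 6.061 mg/L

6.06 mg/L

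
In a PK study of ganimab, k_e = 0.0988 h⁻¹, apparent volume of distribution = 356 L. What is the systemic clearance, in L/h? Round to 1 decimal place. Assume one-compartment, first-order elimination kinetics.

35.2 L/h

CL = k × Vd = 0.0988 × 356 = 35.17 L/h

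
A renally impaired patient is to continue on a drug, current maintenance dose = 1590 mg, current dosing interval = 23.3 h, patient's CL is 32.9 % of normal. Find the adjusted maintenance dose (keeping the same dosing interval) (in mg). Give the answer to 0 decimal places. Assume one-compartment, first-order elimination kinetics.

To keep the same average steady-state level, dosing rate must scale with clearance.
CL ratio = 32.9 / 100 = 0.3290
New dose (same interval) = 1590 × 0.3290 = 523.1 mg

523 mg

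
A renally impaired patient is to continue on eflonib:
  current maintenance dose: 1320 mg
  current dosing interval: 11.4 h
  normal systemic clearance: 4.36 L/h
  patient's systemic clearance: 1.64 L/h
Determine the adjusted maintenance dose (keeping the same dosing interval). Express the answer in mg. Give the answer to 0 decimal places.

To keep the same average steady-state level, dosing rate must scale with clearance.
CL ratio = 1.64 / 4.36 = 0.3761
New dose (same interval) = 1320 × 0.3761 = 496.5 mg

497 mg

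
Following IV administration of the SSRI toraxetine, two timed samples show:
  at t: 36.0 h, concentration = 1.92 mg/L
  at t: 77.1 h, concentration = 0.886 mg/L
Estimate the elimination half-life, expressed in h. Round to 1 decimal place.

k = ln(C₁/C₂) / (t₂ − t₁) = ln(1.92/0.886) / (77.1 − 36.0)
  = 0.7734 / 41.10 = 0.01882 h⁻¹
t½ = ln2 / k = 0.693147 / 0.01882 = 36.83 h

36.8 h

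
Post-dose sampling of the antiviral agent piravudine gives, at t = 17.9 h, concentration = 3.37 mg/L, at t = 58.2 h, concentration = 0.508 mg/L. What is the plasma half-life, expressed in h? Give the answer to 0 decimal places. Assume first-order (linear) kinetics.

15 h

k = ln(C₁/C₂) / (t₂ − t₁) = ln(3.37/0.508) / (58.2 − 17.9)
  = 1.892 / 40.30 = 0.04695 h⁻¹
t½ = ln2 / k = 0.693147 / 0.04695 = 14.76 h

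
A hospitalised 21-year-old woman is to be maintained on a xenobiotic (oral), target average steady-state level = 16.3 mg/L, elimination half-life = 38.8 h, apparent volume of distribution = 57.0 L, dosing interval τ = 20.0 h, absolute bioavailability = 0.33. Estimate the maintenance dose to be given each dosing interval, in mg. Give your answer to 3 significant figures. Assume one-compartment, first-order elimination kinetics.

1010 mg

k = ln2 / t½ = 0.693147 / 38.8 = 0.01786 h⁻¹
CL = k × Vd = 0.01786 × 57.0 = 1.018 L/h
At steady state, F × (Dose/τ) = Css × CL.
Dose = Css × CL × τ / F = 16.3 × 1.018 × 20.0 / 0.33 = 1006 mg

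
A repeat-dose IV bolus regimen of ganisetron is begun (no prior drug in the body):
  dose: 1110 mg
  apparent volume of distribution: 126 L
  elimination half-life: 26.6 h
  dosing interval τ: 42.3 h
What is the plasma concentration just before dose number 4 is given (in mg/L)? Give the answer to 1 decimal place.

4.2 mg/L

C₀ per dose = Dose / Vd = 1110 / 126 = 8.810 mg/L
k = ln2 / t½ = 0.693147 / 26.6 = 0.02606 h⁻¹
Fraction remaining after one interval: r = e^(−kτ) = e^(−0.02606 × 42.3) = 0.3321
Before dose 4, 3 doses have been given (aged 1τ, 2τ, 3τ).
C_trough = C₀ × (r + r² + … + r^3) = C₀ × r(1−r^3)/(1−r)
        = 8.810 × 0.3321 × (1 − 0.03663) / (1 − 0.3321) = 4.220 mg/L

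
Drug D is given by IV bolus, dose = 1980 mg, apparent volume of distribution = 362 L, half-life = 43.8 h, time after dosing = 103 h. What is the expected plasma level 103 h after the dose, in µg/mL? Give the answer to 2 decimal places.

C₀ = Dose / Vd = 1980 / 362 = 5.470 mg/L
k = ln2 / t½ = 0.693147 / 43.8 = 0.01583 h⁻¹
C = C₀ · e^(−k·t) = 5.470 × e^(−0.01583 × 103)
  = 5.470 × 0.1958 = 1.071 mg/L
(1.071 mg/L = 1.071 µg/mL)

1.07 µg/mL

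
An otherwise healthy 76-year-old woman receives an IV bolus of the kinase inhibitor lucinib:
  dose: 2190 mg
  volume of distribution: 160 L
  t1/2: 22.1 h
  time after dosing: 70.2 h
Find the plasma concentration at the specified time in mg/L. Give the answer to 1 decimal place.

C₀ = Dose / Vd = 2190 / 160 = 13.69 mg/L
k = ln2 / t½ = 0.693147 / 22.1 = 0.03136 h⁻¹
C = C₀ · e^(−k·t) = 13.69 × e^(−0.03136 × 70.2)
  = 13.69 × 0.1106 = 1.514 mg/L

1.5 mg/L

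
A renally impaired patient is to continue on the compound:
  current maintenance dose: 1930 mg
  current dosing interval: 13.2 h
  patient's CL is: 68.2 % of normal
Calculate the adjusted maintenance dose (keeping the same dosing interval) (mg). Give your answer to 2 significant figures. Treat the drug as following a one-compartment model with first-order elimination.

To keep the same average steady-state level, dosing rate must scale with clearance.
CL ratio = 68.2 / 100 = 0.6820
New dose (same interval) = 1930 × 0.6820 = 1316 mg

1300 mg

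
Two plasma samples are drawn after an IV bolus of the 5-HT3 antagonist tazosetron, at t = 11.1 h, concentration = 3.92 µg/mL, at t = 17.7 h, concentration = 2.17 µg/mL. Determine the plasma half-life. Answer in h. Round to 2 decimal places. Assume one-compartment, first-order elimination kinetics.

7.74 h

k = ln(C₁/C₂) / (t₂ − t₁) = ln(3.92/2.17) / (17.7 − 11.1)
  = 0.5914 / 6.600 = 0.08961 h⁻¹
t½ = ln2 / k = 0.693147 / 0.08961 = 7.735 h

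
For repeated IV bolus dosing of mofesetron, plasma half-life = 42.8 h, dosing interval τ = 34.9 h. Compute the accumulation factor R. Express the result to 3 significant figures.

2.32

k = ln2 / t½ = 0.693147 / 42.8 = 0.01620 h⁻¹
e^(−kτ) = e^(−0.01620 × 34.9) = 0.5681
Accumulation ratio R = 1 / (1 − e^(−kτ)) = 1 / (1 − 0.5681) = 2.315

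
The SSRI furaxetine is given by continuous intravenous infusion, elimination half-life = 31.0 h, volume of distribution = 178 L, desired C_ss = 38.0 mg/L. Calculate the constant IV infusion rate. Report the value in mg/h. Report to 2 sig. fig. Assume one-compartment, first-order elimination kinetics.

k = ln2 / t½ = 0.693147 / 31.0 = 0.02236 h⁻¹
CL = k × Vd = 0.02236 × 178 = 3.980 L/h
At steady state, infusion rate R₀ = Css × CL = 38.0 × 3.980 = 151.2 mg/h

150 mg/h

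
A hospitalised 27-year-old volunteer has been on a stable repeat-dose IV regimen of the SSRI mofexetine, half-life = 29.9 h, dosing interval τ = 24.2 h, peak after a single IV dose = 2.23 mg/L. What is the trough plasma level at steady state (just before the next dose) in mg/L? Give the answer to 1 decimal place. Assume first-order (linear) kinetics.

k = ln2 / t½ = 0.693147 / 29.9 = 0.02318 h⁻¹
e^(−kτ) = e^(−0.02318 × 24.2) = 0.5707
Accumulation ratio R = 1 / (1 − e^(−kτ)) = 1 / (1 − 0.5707) = 2.329
Steady-state trough = C₀ × R × e^(−kτ) = 2.23 × 2.329 × 0.5707 = 2.964 mg/L

3.0 mg/L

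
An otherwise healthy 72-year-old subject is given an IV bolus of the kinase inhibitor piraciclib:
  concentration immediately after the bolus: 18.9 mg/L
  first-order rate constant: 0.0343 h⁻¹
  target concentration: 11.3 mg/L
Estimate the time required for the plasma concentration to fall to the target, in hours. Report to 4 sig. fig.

15.00 h

t = ln(C₀ / C) / k = ln(18.90 / 11.3) / 0.03430
  = ln(1.673) / 0.03430 = 0.5146 / 0.03430 = 15.00 h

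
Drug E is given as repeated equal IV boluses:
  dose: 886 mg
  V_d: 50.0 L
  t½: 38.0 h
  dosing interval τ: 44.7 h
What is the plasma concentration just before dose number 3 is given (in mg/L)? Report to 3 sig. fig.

11.3 mg/L

C₀ per dose = Dose / Vd = 886 / 50.0 = 17.72 mg/L
k = ln2 / t½ = 0.693147 / 38.0 = 0.01824 h⁻¹
Fraction remaining after one interval: r = e^(−kτ) = e^(−0.01824 × 44.7) = 0.4425
Before dose 3, 2 doses have been given (aged 1τ, 2τ).
C_trough = C₀ × (r + r²) = 17.72 × (0.4425 + 0.1958) = 11.31 mg/L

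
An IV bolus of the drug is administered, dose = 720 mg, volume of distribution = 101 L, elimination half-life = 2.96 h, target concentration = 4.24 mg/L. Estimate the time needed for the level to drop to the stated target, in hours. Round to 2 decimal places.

2.22 h

C₀ = Dose / Vd = 720.0 / 101 = 7.129 mg/L
k = ln2 / t½ = 0.693147 / 2.96 = 0.2342 h⁻¹
t = ln(C₀ / C) / k = ln(7.129 / 4.24) / 0.2342
  = ln(1.681) / 0.2342 = 0.5194 / 0.2342 = 2.218 h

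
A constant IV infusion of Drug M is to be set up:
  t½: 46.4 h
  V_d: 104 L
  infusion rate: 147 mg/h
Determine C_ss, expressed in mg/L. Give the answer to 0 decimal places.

k = ln2 / t½ = 0.693147 / 46.4 = 0.01494 h⁻¹
CL = k × Vd = 0.01494 × 104 = 1.554 L/h
At steady state Css = R₀ / CL = 147 / 1.554 = 94.59 mg/L

95 mg/L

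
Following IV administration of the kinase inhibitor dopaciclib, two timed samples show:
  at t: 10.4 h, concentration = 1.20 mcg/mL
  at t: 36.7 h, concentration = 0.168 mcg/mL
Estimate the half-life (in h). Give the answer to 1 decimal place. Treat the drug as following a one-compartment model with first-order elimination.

k = ln(C₁/C₂) / (t₂ − t₁) = ln(1.20/0.168) / (36.7 − 10.4)
  = 1.966 / 26.30 = 0.07475 h⁻¹
t½ = ln2 / k = 0.693147 / 0.07475 = 9.273 h

9.3 h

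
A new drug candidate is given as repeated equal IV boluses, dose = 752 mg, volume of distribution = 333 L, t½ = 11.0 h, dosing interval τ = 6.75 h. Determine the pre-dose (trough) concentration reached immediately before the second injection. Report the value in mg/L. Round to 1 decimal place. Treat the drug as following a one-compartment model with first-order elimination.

C₀ per dose = Dose / Vd = 752 / 333 = 2.258 mg/L
k = ln2 / t½ = 0.693147 / 11.0 = 0.06301 h⁻¹
Fraction remaining after one interval: r = e^(−kτ) = e^(−0.06301 × 6.75) = 0.6536
Before dose 2, 1 dose has been given (aged 1τ).
C_trough = C₀ × r = 2.258 × 0.6536 = 1.476 mg/L

1.5 mg/L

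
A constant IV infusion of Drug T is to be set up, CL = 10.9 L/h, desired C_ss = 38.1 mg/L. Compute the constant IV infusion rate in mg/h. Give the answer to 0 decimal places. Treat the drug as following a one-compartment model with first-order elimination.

415 mg/h

At steady state, infusion rate R₀ = Css × CL = 38.1 × 10.90 = 415.3 mg/h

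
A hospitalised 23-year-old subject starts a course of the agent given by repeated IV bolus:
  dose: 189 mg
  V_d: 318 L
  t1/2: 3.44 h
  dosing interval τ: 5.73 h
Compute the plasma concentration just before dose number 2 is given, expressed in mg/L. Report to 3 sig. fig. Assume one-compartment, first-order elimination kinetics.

C₀ per dose = Dose / Vd = 189 / 318 = 0.5943 mg/L
k = ln2 / t½ = 0.693147 / 3.44 = 0.2015 h⁻¹
Fraction remaining after one interval: r = e^(−kτ) = e^(−0.2015 × 5.73) = 0.3152
Before dose 2, 1 dose has been given (aged 1τ).
C_trough = C₀ × r = 0.5943 × 0.3152 = 0.1873 mg/L

0.187 mg/L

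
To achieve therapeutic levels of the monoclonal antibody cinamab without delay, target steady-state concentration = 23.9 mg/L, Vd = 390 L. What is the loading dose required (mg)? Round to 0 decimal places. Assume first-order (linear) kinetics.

9321 mg

LD = Css × Vd = 23.9 × 390 = 9321 mg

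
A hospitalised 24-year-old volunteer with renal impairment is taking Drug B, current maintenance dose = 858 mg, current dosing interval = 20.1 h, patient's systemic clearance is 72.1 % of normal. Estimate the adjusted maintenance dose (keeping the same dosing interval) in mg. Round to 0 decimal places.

619 mg

To keep the same average steady-state level, dosing rate must scale with clearance.
CL ratio = 72.1 / 100 = 0.7210
New dose (same interval) = 858 × 0.7210 = 618.6 mg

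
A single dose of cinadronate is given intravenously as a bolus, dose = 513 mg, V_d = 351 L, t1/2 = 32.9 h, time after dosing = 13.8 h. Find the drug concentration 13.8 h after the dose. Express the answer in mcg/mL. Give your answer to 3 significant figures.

1.09 mcg/mL

C₀ = Dose / Vd = 513.0 / 351 = 1.462 mg/L
k = ln2 / t½ = 0.693147 / 32.9 = 0.02107 h⁻¹
C = C₀ · e^(−k·t) = 1.462 × e^(−0.02107 × 13.8)
  = 1.462 × 0.7477 = 1.093 mg/L
(1.093 mg/L = 1.093 mcg/mL)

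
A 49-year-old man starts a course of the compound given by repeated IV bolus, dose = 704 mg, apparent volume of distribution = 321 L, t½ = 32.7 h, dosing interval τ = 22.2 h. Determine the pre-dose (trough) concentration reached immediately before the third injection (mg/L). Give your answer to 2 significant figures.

2.2 mg/L

C₀ per dose = Dose / Vd = 704 / 321 = 2.193 mg/L
k = ln2 / t½ = 0.693147 / 32.7 = 0.02120 h⁻¹
Fraction remaining after one interval: r = e^(−kτ) = e^(−0.02120 × 22.2) = 0.6246
Before dose 3, 2 doses have been given (aged 1τ, 2τ).
C_trough = C₀ × (r + r²) = 2.193 × (0.6246 + 0.3901) = 2.225 mg/L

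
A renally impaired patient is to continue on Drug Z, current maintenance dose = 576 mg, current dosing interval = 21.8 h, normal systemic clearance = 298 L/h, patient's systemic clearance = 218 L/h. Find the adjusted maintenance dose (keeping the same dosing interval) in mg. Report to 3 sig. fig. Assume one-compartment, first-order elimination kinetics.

To keep the same average steady-state level, dosing rate must scale with clearance.
CL ratio = 218 / 298 = 0.7315
New dose (same interval) = 576 × 0.7315 = 421.3 mg

421 mg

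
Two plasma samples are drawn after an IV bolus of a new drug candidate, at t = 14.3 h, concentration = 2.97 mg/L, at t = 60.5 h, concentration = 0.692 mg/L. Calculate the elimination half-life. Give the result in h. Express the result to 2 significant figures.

22 h

k = ln(C₁/C₂) / (t₂ − t₁) = ln(2.97/0.692) / (60.5 − 14.3)
  = 1.457 / 46.20 = 0.03154 h⁻¹
t½ = ln2 / k = 0.693147 / 0.03154 = 21.98 h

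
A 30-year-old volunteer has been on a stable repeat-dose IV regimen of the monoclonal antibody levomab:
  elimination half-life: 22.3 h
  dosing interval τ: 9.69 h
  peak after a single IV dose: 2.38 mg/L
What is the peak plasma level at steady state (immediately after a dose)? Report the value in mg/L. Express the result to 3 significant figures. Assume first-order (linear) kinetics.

k = ln2 / t½ = 0.693147 / 22.3 = 0.03108 h⁻¹
e^(−kτ) = e^(−0.03108 × 9.69) = 0.7400
Accumulation ratio R = 1 / (1 − e^(−kτ)) = 1 / (1 − 0.7400) = 3.846
Steady-state peak = C₀ × R = 2.38 × 3.846 = 9.153 mg/L

9.15 mg/L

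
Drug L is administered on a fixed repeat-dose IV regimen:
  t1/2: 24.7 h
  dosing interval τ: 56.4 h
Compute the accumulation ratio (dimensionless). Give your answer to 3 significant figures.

1.26

k = ln2 / t½ = 0.693147 / 24.7 = 0.02806 h⁻¹
e^(−kτ) = e^(−0.02806 × 56.4) = 0.2054
Accumulation ratio R = 1 / (1 − e^(−kτ)) = 1 / (1 − 0.2054) = 1.258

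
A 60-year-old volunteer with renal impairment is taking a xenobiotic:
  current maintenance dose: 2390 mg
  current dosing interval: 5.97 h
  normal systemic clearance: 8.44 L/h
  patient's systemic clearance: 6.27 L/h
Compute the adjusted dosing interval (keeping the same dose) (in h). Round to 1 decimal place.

8.0 h

To keep the same average steady-state level, dosing rate must scale with clearance.
CL ratio = 6.27 / 8.44 = 0.7429
New interval (same dose) = 5.97 / 0.7429 = 8.036 h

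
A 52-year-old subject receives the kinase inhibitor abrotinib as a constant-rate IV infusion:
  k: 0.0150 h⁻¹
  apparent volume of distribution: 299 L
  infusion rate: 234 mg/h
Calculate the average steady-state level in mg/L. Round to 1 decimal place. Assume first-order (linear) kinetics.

52.2 mg/L

CL = k × Vd = 0.01500 × 299 = 4.485 L/h
At steady state Css = R₀ / CL = 234 / 4.485 = 52.17 mg/L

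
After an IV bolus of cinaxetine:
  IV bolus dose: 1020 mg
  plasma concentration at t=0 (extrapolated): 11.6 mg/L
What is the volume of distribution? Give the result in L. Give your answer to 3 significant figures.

87.9 L

Vd = Dose / C₀ = 1020 / 11.6 = 87.93 L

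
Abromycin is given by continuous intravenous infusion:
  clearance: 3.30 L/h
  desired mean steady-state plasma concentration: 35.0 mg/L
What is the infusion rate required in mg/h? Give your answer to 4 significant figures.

At steady state, infusion rate R₀ = Css × CL = 35.0 × 3.300 = 115.5 mg/h

115.5 mg/h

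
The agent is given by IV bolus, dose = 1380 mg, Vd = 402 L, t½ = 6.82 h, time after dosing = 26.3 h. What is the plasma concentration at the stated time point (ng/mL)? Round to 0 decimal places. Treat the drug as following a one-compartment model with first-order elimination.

C₀ = Dose / Vd = 1380 / 402 = 3.433 mg/L
k = ln2 / t½ = 0.693147 / 6.82 = 0.1016 h⁻¹
C = C₀ · e^(−k·t) = 3.433 × e^(−0.1016 × 26.3)
  = 3.433 × 0.06911 = 0.2373 mg/L
Convert: 0.2373 mg/L × 1000 = 237.3 ng/mL

237 ng/mL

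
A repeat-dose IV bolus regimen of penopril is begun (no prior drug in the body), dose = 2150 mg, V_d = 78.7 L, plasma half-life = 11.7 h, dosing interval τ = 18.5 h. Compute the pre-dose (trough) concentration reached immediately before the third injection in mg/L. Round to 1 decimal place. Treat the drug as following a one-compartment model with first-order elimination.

C₀ per dose = Dose / Vd = 2150 / 78.7 = 27.32 mg/L
k = ln2 / t½ = 0.693147 / 11.7 = 0.05924 h⁻¹
Fraction remaining after one interval: r = e^(−kτ) = e^(−0.05924 × 18.5) = 0.3342
Before dose 3, 2 doses have been given (aged 1τ, 2τ).
C_trough = C₀ × (r + r²) = 27.32 × (0.3342 + 0.1117) = 12.18 mg/L

12.2 mg/L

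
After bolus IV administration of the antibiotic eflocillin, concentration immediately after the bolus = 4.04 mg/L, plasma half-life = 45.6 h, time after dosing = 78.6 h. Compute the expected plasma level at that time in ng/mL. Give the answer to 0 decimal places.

k = ln2 / t½ = 0.693147 / 45.6 = 0.01520 h⁻¹
C = C₀ · e^(−k·t) = 4.040 × e^(−0.01520 × 78.6)
  = 4.040 × 0.3028 = 1.223 mg/L
Convert: 1.223 mg/L × 1000 = 1223 ng/mL

1223 ng/mL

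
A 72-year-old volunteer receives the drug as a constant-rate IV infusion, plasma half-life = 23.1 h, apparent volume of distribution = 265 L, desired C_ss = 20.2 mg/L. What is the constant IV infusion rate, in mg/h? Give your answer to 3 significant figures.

k = ln2 / t½ = 0.693147 / 23.1 = 0.03001 h⁻¹
CL = k × Vd = 0.03001 × 265 = 7.953 L/h
At steady state, infusion rate R₀ = Css × CL = 20.2 × 7.953 = 160.7 mg/h

161 mg/h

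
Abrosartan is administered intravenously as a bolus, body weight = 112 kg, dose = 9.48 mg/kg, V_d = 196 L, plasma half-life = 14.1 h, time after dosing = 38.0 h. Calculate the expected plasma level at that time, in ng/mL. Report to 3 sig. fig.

Total dose = 9.48 × 112 = 1062 mg
C₀ = Dose / Vd = 1062 / 196 = 5.418 mg/L
k = ln2 / t½ = 0.693147 / 14.1 = 0.04916 h⁻¹
C = C₀ · e^(−k·t) = 5.418 × e^(−0.04916 × 38.0)
  = 5.418 × 0.1544 = 0.8365 mg/L
Convert: 0.8365 mg/L × 1000 = 836.5 ng/mL

837 ng/mL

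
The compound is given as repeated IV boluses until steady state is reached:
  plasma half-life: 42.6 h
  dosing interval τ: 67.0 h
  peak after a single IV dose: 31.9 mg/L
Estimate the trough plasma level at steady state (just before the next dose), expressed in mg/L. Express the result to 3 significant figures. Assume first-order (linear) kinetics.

k = ln2 / t½ = 0.693147 / 42.6 = 0.01627 h⁻¹
e^(−kτ) = e^(−0.01627 × 67.0) = 0.3362
Accumulation ratio R = 1 / (1 − e^(−kτ)) = 1 / (1 − 0.3362) = 1.506
Steady-state trough = C₀ × R × e^(−kτ) = 31.9 × 1.506 × 0.3362 = 16.15 mg/L

16.2 mg/L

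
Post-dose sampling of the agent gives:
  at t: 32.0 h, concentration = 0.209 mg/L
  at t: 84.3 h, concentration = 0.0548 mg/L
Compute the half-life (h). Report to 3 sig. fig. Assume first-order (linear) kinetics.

27.1 h

k = ln(C₁/C₂) / (t₂ − t₁) = ln(0.209/0.0548) / (84.3 − 32.0)
  = 1.339 / 52.30 = 0.02560 h⁻¹
t½ = ln2 / k = 0.693147 / 0.02560 = 27.08 h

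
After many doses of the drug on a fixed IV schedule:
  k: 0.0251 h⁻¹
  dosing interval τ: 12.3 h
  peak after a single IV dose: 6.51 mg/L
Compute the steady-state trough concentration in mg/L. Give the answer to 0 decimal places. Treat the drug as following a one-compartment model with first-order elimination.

e^(−kτ) = e^(−0.02510 × 12.3) = 0.7344
Accumulation ratio R = 1 / (1 − e^(−kτ)) = 1 / (1 − 0.7344) = 3.765
Steady-state trough = C₀ × R × e^(−kτ) = 6.51 × 3.765 × 0.7344 = 18.00 mg/L

18 mg/L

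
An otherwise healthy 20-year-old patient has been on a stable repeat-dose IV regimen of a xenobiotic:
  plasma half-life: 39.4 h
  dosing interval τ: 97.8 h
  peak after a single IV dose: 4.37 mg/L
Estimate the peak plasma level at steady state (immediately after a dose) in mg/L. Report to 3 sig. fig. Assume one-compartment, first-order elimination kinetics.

5.32 mg/L

k = ln2 / t½ = 0.693147 / 39.4 = 0.01759 h⁻¹
e^(−kτ) = e^(−0.01759 × 97.8) = 0.1790
Accumulation ratio R = 1 / (1 − e^(−kτ)) = 1 / (1 − 0.1790) = 1.218
Steady-state peak = C₀ × R = 4.37 × 1.218 = 5.323 mg/L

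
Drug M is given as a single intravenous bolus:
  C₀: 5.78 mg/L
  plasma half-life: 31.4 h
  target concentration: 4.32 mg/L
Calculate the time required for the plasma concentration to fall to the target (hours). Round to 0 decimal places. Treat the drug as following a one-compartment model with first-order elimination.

k = ln2 / t½ = 0.693147 / 31.4 = 0.02207 h⁻¹
t = ln(C₀ / C) / k = ln(5.780 / 4.32) / 0.02207
  = ln(1.338) / 0.02207 = 0.2912 / 0.02207 = 13.19 h

13 h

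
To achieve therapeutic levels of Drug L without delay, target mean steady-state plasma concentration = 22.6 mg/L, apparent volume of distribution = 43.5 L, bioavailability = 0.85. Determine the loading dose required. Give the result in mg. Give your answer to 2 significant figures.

LD = Css × Vd / F = 22.6 × 43.5 / 0.85 = 1157 mg

1200 mg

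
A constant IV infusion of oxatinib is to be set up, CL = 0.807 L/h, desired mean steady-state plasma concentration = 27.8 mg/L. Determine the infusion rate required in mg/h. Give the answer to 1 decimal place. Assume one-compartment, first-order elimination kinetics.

22.4 mg/h

At steady state, infusion rate R₀ = Css × CL = 27.8 × 0.8070 = 22.43 mg/h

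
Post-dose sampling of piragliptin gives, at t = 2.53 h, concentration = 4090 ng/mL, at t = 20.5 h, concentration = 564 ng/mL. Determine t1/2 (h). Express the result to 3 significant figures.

6.29 h

k = ln(C₁/C₂) / (t₂ − t₁) = ln(4090/564) / (20.5 − 2.53)
  = 1.981 / 17.97 = 0.1102 h⁻¹
t½ = ln2 / k = 0.693147 / 0.1102 = 6.290 h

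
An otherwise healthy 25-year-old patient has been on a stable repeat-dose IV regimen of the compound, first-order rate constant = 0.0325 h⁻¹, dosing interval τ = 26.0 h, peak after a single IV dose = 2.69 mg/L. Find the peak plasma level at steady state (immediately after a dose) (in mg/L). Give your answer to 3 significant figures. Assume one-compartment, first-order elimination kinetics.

4.72 mg/L

e^(−kτ) = e^(−0.03250 × 26.0) = 0.4296
Accumulation ratio R = 1 / (1 − e^(−kτ)) = 1 / (1 − 0.4296) = 1.753
Steady-state peak = C₀ × R = 2.69 × 1.753 = 4.716 mg/L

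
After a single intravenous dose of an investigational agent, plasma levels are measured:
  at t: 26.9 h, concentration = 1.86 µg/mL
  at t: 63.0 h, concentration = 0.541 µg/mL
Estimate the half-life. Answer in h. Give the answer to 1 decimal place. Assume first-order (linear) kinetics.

20.3 h

k = ln(C₁/C₂) / (t₂ − t₁) = ln(1.86/0.541) / (63.0 − 26.9)
  = 1.235 / 36.10 = 0.03421 h⁻¹
t½ = ln2 / k = 0.693147 / 0.03421 = 20.26 h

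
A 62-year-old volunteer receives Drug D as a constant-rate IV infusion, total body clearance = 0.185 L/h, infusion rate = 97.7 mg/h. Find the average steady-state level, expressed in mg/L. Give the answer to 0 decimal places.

At steady state Css = R₀ / CL = 97.7 / 0.1850 = 528.1 mg/L

528 mg/L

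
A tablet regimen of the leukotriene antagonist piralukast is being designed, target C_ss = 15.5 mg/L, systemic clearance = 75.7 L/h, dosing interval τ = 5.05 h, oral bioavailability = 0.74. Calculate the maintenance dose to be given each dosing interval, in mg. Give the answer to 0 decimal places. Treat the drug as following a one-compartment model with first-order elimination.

8007 mg

At steady state, F × (Dose/τ) = Css × CL.
Dose = Css × CL × τ / F = 15.5 × 75.70 × 5.05 / 0.74 = 8007 mg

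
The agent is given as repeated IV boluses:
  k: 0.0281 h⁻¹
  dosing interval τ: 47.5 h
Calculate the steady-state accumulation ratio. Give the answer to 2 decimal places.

e^(−kτ) = e^(−0.02810 × 47.5) = 0.2632
Accumulation ratio R = 1 / (1 − e^(−kτ)) = 1 / (1 − 0.2632) = 1.357

1.36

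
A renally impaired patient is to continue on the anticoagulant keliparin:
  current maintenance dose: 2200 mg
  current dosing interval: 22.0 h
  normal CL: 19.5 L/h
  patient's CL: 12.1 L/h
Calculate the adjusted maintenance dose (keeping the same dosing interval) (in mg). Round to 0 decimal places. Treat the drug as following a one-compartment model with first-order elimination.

1365 mg

To keep the same average steady-state level, dosing rate must scale with clearance.
CL ratio = 12.1 / 19.5 = 0.6205
New dose (same interval) = 2200 × 0.6205 = 1365 mg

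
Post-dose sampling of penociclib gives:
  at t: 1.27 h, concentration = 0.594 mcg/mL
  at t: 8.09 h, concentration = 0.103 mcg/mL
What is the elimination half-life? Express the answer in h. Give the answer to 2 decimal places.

2.70 h

k = ln(C₁/C₂) / (t₂ − t₁) = ln(0.594/0.103) / (8.09 − 1.27)
  = 1.752 / 6.820 = 0.2569 h⁻¹
t½ = ln2 / k = 0.693147 / 0.2569 = 2.698 h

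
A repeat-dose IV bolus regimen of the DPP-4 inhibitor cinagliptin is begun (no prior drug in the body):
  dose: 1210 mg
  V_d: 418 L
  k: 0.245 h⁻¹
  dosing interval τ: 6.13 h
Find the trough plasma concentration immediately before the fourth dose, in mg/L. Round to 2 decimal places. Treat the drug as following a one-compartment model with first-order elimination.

C₀ per dose = Dose / Vd = 1210 / 418 = 2.895 mg/L
Fraction remaining after one interval: r = e^(−kτ) = e^(−0.2450 × 6.13) = 0.2227
Before dose 4, 3 doses have been given (aged 1τ, 2τ, 3τ).
C_trough = C₀ × (r + r² + … + r^3) = C₀ × r(1−r^3)/(1−r)
        = 2.895 × 0.2227 × (1 − 0.01104) / (1 − 0.2227) = 0.8203 mg/L

0.82 mg/L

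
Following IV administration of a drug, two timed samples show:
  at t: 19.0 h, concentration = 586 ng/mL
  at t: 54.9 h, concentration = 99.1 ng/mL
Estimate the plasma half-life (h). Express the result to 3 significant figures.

14.0 h

k = ln(C₁/C₂) / (t₂ − t₁) = ln(586/99.1) / (54.9 − 19.0)
  = 1.777 / 35.90 = 0.04950 h⁻¹
t½ = ln2 / k = 0.693147 / 0.04950 = 14.00 h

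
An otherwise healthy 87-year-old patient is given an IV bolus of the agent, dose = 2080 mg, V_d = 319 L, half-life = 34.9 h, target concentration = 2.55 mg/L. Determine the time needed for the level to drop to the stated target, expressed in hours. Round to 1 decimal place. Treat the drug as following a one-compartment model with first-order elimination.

47.3 h

C₀ = Dose / Vd = 2080 / 319 = 6.520 mg/L
k = ln2 / t½ = 0.693147 / 34.9 = 0.01986 h⁻¹
t = ln(C₀ / C) / k = ln(6.520 / 2.55) / 0.01986
  = ln(2.557) / 0.01986 = 0.9388 / 0.01986 = 47.27 h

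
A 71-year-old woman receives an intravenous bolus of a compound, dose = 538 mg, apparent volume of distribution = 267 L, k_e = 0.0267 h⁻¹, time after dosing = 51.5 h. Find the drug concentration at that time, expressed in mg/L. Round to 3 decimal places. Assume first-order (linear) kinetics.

0.509 mg/L

C₀ = Dose / Vd = 538.0 / 267 = 2.015 mg/L
C = C₀ · e^(−k·t) = 2.015 × e^(−0.02670 × 51.5)
  = 2.015 × 0.2528 = 0.5094 mg/L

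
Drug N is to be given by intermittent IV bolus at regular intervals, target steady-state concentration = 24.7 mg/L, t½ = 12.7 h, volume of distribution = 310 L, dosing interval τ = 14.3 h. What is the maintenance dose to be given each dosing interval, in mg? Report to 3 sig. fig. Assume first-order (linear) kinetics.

5980 mg

k = ln2 / t½ = 0.693147 / 12.7 = 0.05458 h⁻¹
CL = k × Vd = 0.05458 × 310 = 16.92 L/h
At steady state, Dose/τ = Css × CL.
Dose = Css × CL × τ = 24.7 × 16.92 × 14.3 = 5976 mg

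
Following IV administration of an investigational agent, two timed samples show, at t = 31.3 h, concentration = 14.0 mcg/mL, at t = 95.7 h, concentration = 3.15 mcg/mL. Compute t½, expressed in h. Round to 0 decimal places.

k = ln(C₁/C₂) / (t₂ − t₁) = ln(14.0/3.15) / (95.7 − 31.3)
  = 1.492 / 64.40 = 0.02317 h⁻¹
t½ = ln2 / k = 0.693147 / 0.02317 = 29.92 h

30 h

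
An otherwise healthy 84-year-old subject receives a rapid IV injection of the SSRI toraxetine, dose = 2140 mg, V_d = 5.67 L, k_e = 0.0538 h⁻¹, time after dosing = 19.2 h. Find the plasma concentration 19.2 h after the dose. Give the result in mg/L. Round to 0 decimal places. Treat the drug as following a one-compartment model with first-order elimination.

C₀ = Dose / Vd = 2140 / 5.67 = 377.4 mg/L
C = C₀ · e^(−k·t) = 377.4 × e^(−0.05380 × 19.2)
  = 377.4 × 0.3560 = 134.4 mg/L

134 mg/L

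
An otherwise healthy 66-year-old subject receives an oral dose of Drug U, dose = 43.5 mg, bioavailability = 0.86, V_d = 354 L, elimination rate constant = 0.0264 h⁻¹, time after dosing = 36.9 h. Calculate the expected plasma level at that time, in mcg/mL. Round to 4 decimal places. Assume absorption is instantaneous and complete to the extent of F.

Amount reaching circulation = F × Dose = 0.86 × 43.50 = 37.41 mg
C₀ = F·Dose / Vd = 37.41 / 354 = 0.1057 mg/L
C = C₀ · e^(−k·t) = 0.1057 × e^(−0.02640 × 36.9)
  = 0.1057 × 0.3775 = 0.03990 mg/L
(0.03990 mg/L = 0.03990 mcg/mL)

0.0399 mcg/mL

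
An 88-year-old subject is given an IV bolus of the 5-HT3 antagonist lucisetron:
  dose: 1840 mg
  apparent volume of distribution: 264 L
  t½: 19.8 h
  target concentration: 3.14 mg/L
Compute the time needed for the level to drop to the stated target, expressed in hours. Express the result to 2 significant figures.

C₀ = Dose / Vd = 1840 / 264 = 6.970 mg/L
k = ln2 / t½ = 0.693147 / 19.8 = 0.03501 h⁻¹
t = ln(C₀ / C) / k = ln(6.970 / 3.14) / 0.03501
  = ln(2.220) / 0.03501 = 0.7975 / 0.03501 = 22.78 h

23 h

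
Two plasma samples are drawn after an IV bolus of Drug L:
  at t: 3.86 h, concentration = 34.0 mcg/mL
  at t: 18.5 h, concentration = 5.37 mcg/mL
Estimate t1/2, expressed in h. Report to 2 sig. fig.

5.5 h

k = ln(C₁/C₂) / (t₂ − t₁) = ln(34.0/5.37) / (18.5 − 3.86)
  = 1.846 / 14.64 = 0.1261 h⁻¹
t½ = ln2 / k = 0.693147 / 0.1261 = 5.497 h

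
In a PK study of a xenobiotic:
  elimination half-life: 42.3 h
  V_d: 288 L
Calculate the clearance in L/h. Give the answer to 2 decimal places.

k = ln2 / t½ = 0.693147 / 42.3 = 0.01639 h⁻¹
CL = k × Vd = 0.01639 × 288 = 4.720 L/h

4.72 L/h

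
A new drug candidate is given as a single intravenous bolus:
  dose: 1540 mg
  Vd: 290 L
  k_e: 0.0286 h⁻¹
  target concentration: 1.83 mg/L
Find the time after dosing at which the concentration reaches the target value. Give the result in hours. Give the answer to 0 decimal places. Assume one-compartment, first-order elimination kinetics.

37 h

C₀ = Dose / Vd = 1540 / 290 = 5.310 mg/L
t = ln(C₀ / C) / k = ln(5.310 / 1.83) / 0.02860
  = ln(2.902) / 0.02860 = 1.065 / 0.02860 = 37.24 h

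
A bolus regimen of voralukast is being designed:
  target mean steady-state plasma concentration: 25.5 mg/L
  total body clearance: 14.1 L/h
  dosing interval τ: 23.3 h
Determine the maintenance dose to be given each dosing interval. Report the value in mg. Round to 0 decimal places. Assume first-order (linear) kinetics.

8378 mg

At steady state, Dose/τ = Css × CL.
Dose = Css × CL × τ = 25.5 × 14.10 × 23.3 = 8378 mg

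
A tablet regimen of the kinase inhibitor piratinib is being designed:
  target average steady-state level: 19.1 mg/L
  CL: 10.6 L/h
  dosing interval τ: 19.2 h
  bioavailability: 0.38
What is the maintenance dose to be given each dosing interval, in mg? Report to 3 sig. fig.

At steady state, F × (Dose/τ) = Css × CL.
Dose = Css × CL × τ / F = 19.1 × 10.60 × 19.2 / 0.38 = 10230 mg

10200 mg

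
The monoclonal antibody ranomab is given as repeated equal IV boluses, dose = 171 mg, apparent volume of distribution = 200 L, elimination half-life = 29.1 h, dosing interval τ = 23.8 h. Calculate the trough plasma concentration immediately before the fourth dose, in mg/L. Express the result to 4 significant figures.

0.9163 mg/L

C₀ per dose = Dose / Vd = 171 / 200 = 0.8550 mg/L
k = ln2 / t½ = 0.693147 / 29.1 = 0.02382 h⁻¹
Fraction remaining after one interval: r = e^(−kτ) = e^(−0.02382 × 23.8) = 0.5673
Before dose 4, 3 doses have been given (aged 1τ, 2τ, 3τ).
C_trough = C₀ × (r + r² + … + r^3) = C₀ × r(1−r^3)/(1−r)
        = 0.8550 × 0.5673 × (1 − 0.1826) / (1 − 0.5673) = 0.9163 mg/L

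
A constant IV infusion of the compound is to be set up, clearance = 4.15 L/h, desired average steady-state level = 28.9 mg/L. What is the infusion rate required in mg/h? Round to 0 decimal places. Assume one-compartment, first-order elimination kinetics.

120 mg/h

At steady state, infusion rate R₀ = Css × CL = 28.9 × 4.150 = 119.9 mg/h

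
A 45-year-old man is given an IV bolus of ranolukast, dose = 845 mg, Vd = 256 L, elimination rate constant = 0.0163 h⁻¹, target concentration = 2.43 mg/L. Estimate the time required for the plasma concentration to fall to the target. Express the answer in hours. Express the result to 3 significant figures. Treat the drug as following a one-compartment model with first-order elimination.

18.8 h

C₀ = Dose / Vd = 845.0 / 256 = 3.301 mg/L
t = ln(C₀ / C) / k = ln(3.301 / 2.43) / 0.01630
  = ln(1.358) / 0.01630 = 0.3060 / 0.01630 = 18.77 h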